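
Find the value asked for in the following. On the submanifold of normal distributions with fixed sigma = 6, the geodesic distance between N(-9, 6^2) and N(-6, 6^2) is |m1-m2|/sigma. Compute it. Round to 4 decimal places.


On the fixed-variance normal subfamily, geodesic distance = |m1-m2|/sigma.
|-9 - -6| = 3.
sigma = 6.
d = 3/6 = 0.5000

0.5000


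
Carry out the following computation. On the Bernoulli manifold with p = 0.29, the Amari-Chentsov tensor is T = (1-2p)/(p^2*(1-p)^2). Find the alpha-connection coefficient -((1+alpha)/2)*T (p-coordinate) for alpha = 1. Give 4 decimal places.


Skewness (Amari-Chentsov) tensor: T = (1-2p)/(p^2*(1-p)^2).
p = 0.29, 1-2p = 0.42, p^2 = 0.0841, (1-p)^2 = 0.5041.
T = 0.42/(0.0841 * 0.5041) = 9.906873.
In the p-coordinate, Gamma^(alpha) = Gamma^(0) - (alpha/2)*T with Gamma^(0) = (1/2)*g'(p) = -T/2,
so Gamma^(alpha) = -((1+alpha)/2)*T.
alpha = 1, -(1+alpha)/2 = -1.0.
Gamma = -1.0 * 9.906873 = -9.9069

-9.9069


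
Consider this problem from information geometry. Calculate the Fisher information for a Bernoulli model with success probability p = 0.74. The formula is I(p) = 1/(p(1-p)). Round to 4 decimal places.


For Bernoulli(p), Fisher information is I(p) = 1/(p*(1-p)).
p = 0.74, 1-p = 0.26.
p*(1-p) = 0.1924.
I(p) = 1/0.1924 = 5.1975

5.1975


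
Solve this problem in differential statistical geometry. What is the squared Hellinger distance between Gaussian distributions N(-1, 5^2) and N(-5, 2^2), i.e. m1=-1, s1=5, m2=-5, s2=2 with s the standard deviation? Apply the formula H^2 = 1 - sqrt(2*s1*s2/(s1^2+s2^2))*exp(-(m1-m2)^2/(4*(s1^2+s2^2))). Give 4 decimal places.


Squared Hellinger distance for Gaussians:
H^2 = 1 - sqrt(2*s1*s2/(s1^2+s2^2)) * exp(-(m1-m2)^2/(4*(s1^2+s2^2))).
s1^2 = 25, s2^2 = 4, s1^2+s2^2 = 29.
sqrt(2*5*2/(29)) = 0.830455.
(m1-m2)^2 = (4)^2 = 16.
exp(-16/(4*29)) = exp(-0.137931) = 0.871159.
H^2 = 1 - 0.830455*0.871159 = 0.2765

0.2765


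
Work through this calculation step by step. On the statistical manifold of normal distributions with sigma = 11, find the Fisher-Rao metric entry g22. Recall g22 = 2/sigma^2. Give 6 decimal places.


For the 2-parameter normal family, the Fisher metric has:
  g11 = 1/sigma^2, g22 = 2/sigma^2.
sigma = 11, sigma^2 = 121.
g22 = 0.016529

0.016529


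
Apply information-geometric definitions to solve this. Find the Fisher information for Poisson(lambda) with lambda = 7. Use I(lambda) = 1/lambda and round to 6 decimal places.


Fisher information for Poisson: I(lambda) = 1/lambda.
lambda = 7.
I(lambda) = 1/7 = 0.142857

0.142857


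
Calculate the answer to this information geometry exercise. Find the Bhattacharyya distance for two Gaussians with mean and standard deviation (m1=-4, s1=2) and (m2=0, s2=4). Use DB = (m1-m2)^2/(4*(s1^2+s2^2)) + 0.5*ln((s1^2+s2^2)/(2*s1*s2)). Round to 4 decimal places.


Bhattacharyya distance between two Gaussians:
DB = (m1-m2)^2/(4*(s1^2+s2^2)) + (1/2)*ln((s1^2+s2^2)/(2*s1*s2)).
(m1-m2)^2 = (-4)^2 = 16.
s1^2+s2^2 = 4 + 16 = 20.
term1 = 16/80 = 0.2.
term2 = 0.5*ln(20/16.0) = 0.111572.
DB = 0.2 + 0.111572 = 0.3116

0.3116


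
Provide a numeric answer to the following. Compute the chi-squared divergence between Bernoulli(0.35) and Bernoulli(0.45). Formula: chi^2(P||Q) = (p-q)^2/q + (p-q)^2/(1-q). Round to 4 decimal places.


Chi-squared divergence between Bernoulli distributions:
chi^2 = (p-q)^2/q + (p-q)^2/(1-q).
p = 0.35, q = 0.45, p-q = -0.1.
(p-q)^2 = 0.01.
term1 = 0.01/0.45 = 0.022222.
term2 = 0.01/0.55 = 0.018182.
chi^2 = 0.022222 + 0.018182 = 0.0404

0.0404


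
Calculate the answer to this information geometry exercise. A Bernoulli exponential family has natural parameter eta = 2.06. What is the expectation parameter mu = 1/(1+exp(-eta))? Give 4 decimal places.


Dual coordinate (expectation parameter) for Bernoulli:
mu = 1/(1+exp(-eta)).
eta = 2.06.
exp(-eta) = exp(-2.06) = 0.127454.
mu = 1/(1+0.127454) = 0.8870

0.8870


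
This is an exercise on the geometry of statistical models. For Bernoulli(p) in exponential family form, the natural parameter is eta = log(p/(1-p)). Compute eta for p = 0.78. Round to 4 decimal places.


Natural parameter for Bernoulli: eta = log(p/(1-p)).
p = 0.78, 1-p = 0.22.
p/(1-p) = 3.545455.
eta = log(3.545455) = 1.2657

1.2657


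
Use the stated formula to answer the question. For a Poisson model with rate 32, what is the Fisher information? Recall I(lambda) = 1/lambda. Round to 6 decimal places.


Fisher information for Poisson: I(lambda) = 1/lambda.
lambda = 32.
I(lambda) = 1/32 = 0.031250

0.031250


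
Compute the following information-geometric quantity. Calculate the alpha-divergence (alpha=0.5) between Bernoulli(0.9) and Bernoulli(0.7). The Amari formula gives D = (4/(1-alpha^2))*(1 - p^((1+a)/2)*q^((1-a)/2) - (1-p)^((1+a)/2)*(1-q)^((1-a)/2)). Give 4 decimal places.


Amari alpha-divergence:
D = (4/(1-alpha^2))*(1 - p^((1+a)/2)*q^((1-a)/2) - (1-p)^((1+a)/2)*(1-q)^((1-a)/2)).
alpha = 0.5, p = 0.9, q = 0.7.
e1 = (1+alpha)/2 = 0.75, e2 = (1-alpha)/2 = 0.25.
t1 = p^e1 * q^e2 = 0.9^0.75 * 0.7^0.25 = 0.845194.
t2 = (1-p)^e1 * (1-q)^e2 = 0.1^0.75 * 0.3^0.25 = 0.131607.
4/(1-alpha^2) = 5.333333.
D = 5.333333*(1 - 0.845194 - 0.131607) = 0.1237

0.1237


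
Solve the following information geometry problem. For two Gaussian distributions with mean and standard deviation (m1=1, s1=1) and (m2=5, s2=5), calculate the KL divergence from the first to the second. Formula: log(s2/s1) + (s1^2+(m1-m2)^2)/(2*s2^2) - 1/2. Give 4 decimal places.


KL divergence between normal distributions:
KL = log(s2/s1) + (s1^2 + (m1-m2)^2)/(2*s2^2) - 1/2.
log(5/1) = 1.609438.
(1^2 + (1-5)^2)/(2*5^2) = (1 + 16)/50 = 0.34.
KL = 1.609438 + 0.34 - 0.5 = 1.4494

1.4494


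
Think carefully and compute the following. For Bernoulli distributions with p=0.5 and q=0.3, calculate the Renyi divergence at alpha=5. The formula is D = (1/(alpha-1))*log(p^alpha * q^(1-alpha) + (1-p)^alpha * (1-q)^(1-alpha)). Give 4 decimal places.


Renyi divergence of order alpha between Bernoulli distributions:
D = (1/(alpha-1))*log(p^alpha * q^(1-alpha) + (1-p)^alpha * (1-q)^(1-alpha)).
alpha = 5, p = 0.5, q = 0.3.
p^alpha * q^(1-alpha) = 0.5^5 * 0.3^-4 = 3.858025.
(1-p)^alpha * (1-q)^(1-alpha) = 0.5^5 * 0.7^-4 = 0.130154.
sum = 3.858025 + 0.130154 = 3.988179.
D = (1/4)*log(3.988179) = 0.3458

0.3458


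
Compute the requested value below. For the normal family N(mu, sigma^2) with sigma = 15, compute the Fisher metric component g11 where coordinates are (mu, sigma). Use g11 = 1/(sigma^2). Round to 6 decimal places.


For the 2-parameter normal family, the Fisher metric has:
  g11 = 1/sigma^2, g22 = 2/sigma^2.
sigma = 15, sigma^2 = 225.
g11 = 0.004444

0.004444


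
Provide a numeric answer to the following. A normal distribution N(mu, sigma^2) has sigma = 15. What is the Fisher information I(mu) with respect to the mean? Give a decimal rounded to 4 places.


The Fisher information for the mean of a normal distribution is I(mu) = 1/sigma^2.
sigma = 15, so sigma^2 = 225.
I(mu) = 1/225 = 0.0044

0.0044


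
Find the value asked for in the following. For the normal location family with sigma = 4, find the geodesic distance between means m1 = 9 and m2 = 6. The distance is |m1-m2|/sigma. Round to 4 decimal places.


On the fixed-variance normal subfamily, geodesic distance = |m1-m2|/sigma.
|9 - 6| = 3.
sigma = 4.
d = 3/4 = 0.7500

0.7500


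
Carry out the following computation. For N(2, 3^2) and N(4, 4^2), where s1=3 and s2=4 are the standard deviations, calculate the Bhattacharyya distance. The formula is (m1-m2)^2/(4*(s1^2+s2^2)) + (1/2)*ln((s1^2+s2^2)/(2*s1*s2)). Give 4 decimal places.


Bhattacharyya distance between two Gaussians:
DB = (m1-m2)^2/(4*(s1^2+s2^2)) + (1/2)*ln((s1^2+s2^2)/(2*s1*s2)).
(m1-m2)^2 = (-2)^2 = 4.
s1^2+s2^2 = 9 + 16 = 25.
term1 = 4/100 = 0.04.
term2 = 0.5*ln(25/24.0) = 0.020411.
DB = 0.04 + 0.020411 = 0.0604

0.0604


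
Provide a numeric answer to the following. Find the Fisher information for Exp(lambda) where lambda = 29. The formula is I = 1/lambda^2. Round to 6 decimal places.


Fisher information for exponential: I(lambda) = 1/lambda^2.
lambda = 29, lambda^2 = 841.
I = 1/841 = 0.001189

0.001189


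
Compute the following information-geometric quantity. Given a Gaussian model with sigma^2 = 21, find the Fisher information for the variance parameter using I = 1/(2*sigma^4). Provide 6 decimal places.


Fisher information for variance: I(sigma^2) = 1/(2*sigma^4).
sigma^2 = 21, so sigma^4 = 441.
I = 1/(2*441) = 1/882 = 0.001134

0.001134


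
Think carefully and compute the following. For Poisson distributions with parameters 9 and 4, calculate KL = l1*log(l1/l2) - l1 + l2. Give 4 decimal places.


KL divergence for Poisson:
KL = l1*log(l1/l2) - l1 + l2.
l1 = 9, l2 = 4.
log(9/4) = 0.81093.
l1*log(l1/l2) = 9 * 0.81093 = 7.298372.
KL = 7.298372 - 9 + 4 = 2.2984

2.2984


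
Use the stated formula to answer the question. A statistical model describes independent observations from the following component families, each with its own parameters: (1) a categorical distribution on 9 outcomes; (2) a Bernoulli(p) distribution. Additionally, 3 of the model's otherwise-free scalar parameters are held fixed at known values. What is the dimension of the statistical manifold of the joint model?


The dimension of a statistical manifold equals the number of free
(independent) real parameters of the model. For a product of independent
blocks the parameter counts add.
- categorical on 9 outcomes (probabilities sum to 1): 9-1 = 8.
- Bernoulli (p): 1.
Total = 8 + 1 = 9.
3 parameter(s) fixed at known values: 9 - 3 = 6.
Dimension = 6

6


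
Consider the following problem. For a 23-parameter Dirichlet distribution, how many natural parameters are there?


Exponential family dimension calculation:
Dirichlet with 23 components has 23 natural parameters.

23


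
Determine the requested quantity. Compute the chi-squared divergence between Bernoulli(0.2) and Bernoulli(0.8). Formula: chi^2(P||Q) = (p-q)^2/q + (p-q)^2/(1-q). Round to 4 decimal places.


Chi-squared divergence between Bernoulli distributions:
chi^2 = (p-q)^2/q + (p-q)^2/(1-q).
p = 0.2, q = 0.8, p-q = -0.6.
(p-q)^2 = 0.36.
term1 = 0.36/0.8 = 0.45.
term2 = 0.36/0.2 = 1.8.
chi^2 = 0.45 + 1.8 = 2.2500

2.2500


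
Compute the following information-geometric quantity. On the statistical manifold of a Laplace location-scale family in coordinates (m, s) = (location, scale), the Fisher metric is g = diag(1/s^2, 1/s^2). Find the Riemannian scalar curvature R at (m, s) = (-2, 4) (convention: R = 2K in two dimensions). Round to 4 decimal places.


The metric has the form g = (A dm^2 + B ds^2)/s^2 with A = 1, B = 1.
Substitute u = sqrt(A/B)*m: g = B*(du^2 + ds^2)/s^2, i.e. B times the
Poincare upper half-plane metric, which has constant Gaussian curvature -1.
Scaling a 2D metric by a constant c divides the Gaussian curvature by c,
so K = -1/B = -1/(1) = -1.0000 everywhere (the point (m, s) = (-2, 4) is irrelevant:
the curvature is constant).
Scalar curvature in dimension 2: R = 2K = -2/(1) = -2.0000.

-2.0000


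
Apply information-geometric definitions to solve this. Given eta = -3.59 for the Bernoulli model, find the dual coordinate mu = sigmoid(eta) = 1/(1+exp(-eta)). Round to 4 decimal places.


Dual coordinate (expectation parameter) for Bernoulli:
mu = 1/(1+exp(-eta)).
eta = -3.59.
exp(-eta) = exp(3.59) = 36.234076.
mu = 1/(1+36.234076) = 0.0269

0.0269


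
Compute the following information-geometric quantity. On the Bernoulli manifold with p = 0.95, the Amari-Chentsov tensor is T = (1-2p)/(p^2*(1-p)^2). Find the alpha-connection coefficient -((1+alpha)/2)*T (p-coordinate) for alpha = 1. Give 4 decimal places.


Skewness (Amari-Chentsov) tensor: T = (1-2p)/(p^2*(1-p)^2).
p = 0.95, 1-2p = -0.9, p^2 = 0.9025, (1-p)^2 = 0.0025.
T = -0.9/(0.9025 * 0.0025) = -398.891967.
In the p-coordinate, Gamma^(alpha) = Gamma^(0) - (alpha/2)*T with Gamma^(0) = (1/2)*g'(p) = -T/2,
so Gamma^(alpha) = -((1+alpha)/2)*T.
alpha = 1, -(1+alpha)/2 = -1.0.
Gamma = -1.0 * -398.891967 = 398.8920

398.8920


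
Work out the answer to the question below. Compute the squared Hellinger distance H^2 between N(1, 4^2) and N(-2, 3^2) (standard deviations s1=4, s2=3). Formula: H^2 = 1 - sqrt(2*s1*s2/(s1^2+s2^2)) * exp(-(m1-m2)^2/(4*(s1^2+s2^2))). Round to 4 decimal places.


Squared Hellinger distance for Gaussians:
H^2 = 1 - sqrt(2*s1*s2/(s1^2+s2^2)) * exp(-(m1-m2)^2/(4*(s1^2+s2^2))).
s1^2 = 16, s2^2 = 9, s1^2+s2^2 = 25.
sqrt(2*4*3/(25)) = 0.979796.
(m1-m2)^2 = (3)^2 = 9.
exp(-9/(4*25)) = exp(-0.09) = 0.913931.
H^2 = 1 - 0.979796*0.913931 = 0.1045

0.1045


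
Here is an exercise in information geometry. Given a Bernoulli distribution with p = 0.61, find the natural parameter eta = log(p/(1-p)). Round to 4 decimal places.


Natural parameter for Bernoulli: eta = log(p/(1-p)).
p = 0.61, 1-p = 0.39.
p/(1-p) = 1.564103.
eta = log(1.564103) = 0.4473

0.4473


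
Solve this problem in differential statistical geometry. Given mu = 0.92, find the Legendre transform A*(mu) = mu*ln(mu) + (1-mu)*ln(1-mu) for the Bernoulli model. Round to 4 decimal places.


Legendre transform for Bernoulli:
A*(mu) = mu*log(mu) + (1-mu)*log(1-mu).
mu = 0.92, 1-mu = 0.08.
mu*log(mu) = 0.92*log(0.92) = -0.076711.
(1-mu)*log(1-mu) = 0.08*log(0.08) = -0.202058.
A* = -0.076711 + -0.202058 = -0.2788

-0.2788


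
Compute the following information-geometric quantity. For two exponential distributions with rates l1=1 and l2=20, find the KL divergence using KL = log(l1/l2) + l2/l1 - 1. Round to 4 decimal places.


KL divergence for exponential family:
KL = log(l1/l2) + l2/l1 - 1.
log(1/20) = -2.995732.
20/1 = 20.0.
KL = -2.995732 + 20.0 - 1 = 16.0043

16.0043


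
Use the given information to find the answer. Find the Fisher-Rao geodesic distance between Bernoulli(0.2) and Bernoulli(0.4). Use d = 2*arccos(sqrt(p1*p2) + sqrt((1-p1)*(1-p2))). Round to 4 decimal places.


Geodesic distance on Bernoulli manifold:
d(p1,p2) = 2*arccos(sqrt(p1*p2) + sqrt((1-p1)*(1-p2))).
sqrt(p1*p2) = sqrt(0.2*0.4) = 0.282843.
sqrt((1-p1)*(1-p2)) = sqrt(0.8*0.6) = 0.69282.
arg = 0.282843 + 0.69282 = 0.975663.
d = 2*arccos(0.975663) = 0.4421

0.4421


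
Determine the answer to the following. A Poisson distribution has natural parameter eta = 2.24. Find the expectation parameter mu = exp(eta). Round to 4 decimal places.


Expectation parameter for Poisson exponential family:
mu = exp(eta).
eta = 2.24.
mu = exp(2.24) = 9.3933

9.3933


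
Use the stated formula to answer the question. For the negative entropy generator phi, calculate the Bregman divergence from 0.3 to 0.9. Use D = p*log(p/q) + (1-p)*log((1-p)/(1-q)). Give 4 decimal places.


Bregman divergence with negative entropy generator:
D = p*log(p/q) + (1-p)*log((1-p)/(1-q)).
p = 0.3, q = 0.9.
p*log(p/q) = 0.3*log(0.3/0.9) = -0.329584.
(1-p)*log((1-p)/(1-q)) = 0.7*log(0.7/0.1) = 1.362137.
D = -0.329584 + 1.362137 = 1.0326

1.0326


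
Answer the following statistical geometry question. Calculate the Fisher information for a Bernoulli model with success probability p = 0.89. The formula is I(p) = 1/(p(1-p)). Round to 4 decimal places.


For Bernoulli(p), Fisher information is I(p) = 1/(p*(1-p)).
p = 0.89, 1-p = 0.11.
p*(1-p) = 0.0979.
I(p) = 1/0.0979 = 10.2145

10.2145


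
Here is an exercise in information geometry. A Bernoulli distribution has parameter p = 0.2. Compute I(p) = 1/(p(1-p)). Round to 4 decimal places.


For Bernoulli(p), Fisher information is I(p) = 1/(p*(1-p)).
p = 0.2, 1-p = 0.8.
p*(1-p) = 0.16.
I(p) = 1/0.16 = 6.2500

6.2500


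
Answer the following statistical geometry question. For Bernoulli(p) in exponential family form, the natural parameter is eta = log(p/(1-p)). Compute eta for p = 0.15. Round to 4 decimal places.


Natural parameter for Bernoulli: eta = log(p/(1-p)).
p = 0.15, 1-p = 0.85.
p/(1-p) = 0.176471.
eta = log(0.176471) = -1.7346

-1.7346


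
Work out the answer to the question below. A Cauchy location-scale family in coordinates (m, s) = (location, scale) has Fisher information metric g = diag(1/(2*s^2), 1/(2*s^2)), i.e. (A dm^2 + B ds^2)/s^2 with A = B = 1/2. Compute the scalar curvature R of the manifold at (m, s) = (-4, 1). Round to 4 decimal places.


The metric has the form g = (A dm^2 + B ds^2)/s^2 with A = 1/2, B = 1/2.
Substitute u = sqrt(A/B)*m: g = B*(du^2 + ds^2)/s^2, i.e. B times the
Poincare upper half-plane metric, which has constant Gaussian curvature -1.
Scaling a 2D metric by a constant c divides the Gaussian curvature by c,
so K = -1/B = -1/(1/2) = -2.0000 everywhere (the point (m, s) = (-4, 1) is irrelevant:
the curvature is constant).
Scalar curvature in dimension 2: R = 2K = -2/(1/2) = -4.0000.

-4.0000


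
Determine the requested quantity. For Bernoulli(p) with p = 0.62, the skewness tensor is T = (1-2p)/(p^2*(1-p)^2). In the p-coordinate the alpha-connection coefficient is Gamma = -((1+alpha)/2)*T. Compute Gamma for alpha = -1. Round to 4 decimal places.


Skewness (Amari-Chentsov) tensor: T = (1-2p)/(p^2*(1-p)^2).
p = 0.62, 1-2p = -0.24, p^2 = 0.3844, (1-p)^2 = 0.1444.
T = -0.24/(0.3844 * 0.1444) = -4.323751.
In the p-coordinate, Gamma^(alpha) = Gamma^(0) - (alpha/2)*T with Gamma^(0) = (1/2)*g'(p) = -T/2,
so Gamma^(alpha) = -((1+alpha)/2)*T.
alpha = -1, -(1+alpha)/2 = 0.0.
Gamma = 0.0 * -4.323751 = 0.0000

0.0000


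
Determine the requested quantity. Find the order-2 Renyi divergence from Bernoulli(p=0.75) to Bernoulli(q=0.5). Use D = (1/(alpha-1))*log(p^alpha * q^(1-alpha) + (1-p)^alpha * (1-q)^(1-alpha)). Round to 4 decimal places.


Renyi divergence of order alpha between Bernoulli distributions:
D = (1/(alpha-1))*log(p^alpha * q^(1-alpha) + (1-p)^alpha * (1-q)^(1-alpha)).
alpha = 2, p = 0.75, q = 0.5.
p^alpha * q^(1-alpha) = 0.75^2 * 0.5^-1 = 1.125.
(1-p)^alpha * (1-q)^(1-alpha) = 0.25^2 * 0.5^-1 = 0.125.
sum = 1.125 + 0.125 = 1.25.
D = (1/1)*log(1.25) = 0.2231

0.2231


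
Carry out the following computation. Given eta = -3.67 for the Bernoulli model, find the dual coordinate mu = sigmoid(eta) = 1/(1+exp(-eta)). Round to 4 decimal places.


Dual coordinate (expectation parameter) for Bernoulli:
mu = 1/(1+exp(-eta)).
eta = -3.67.
exp(-eta) = exp(3.67) = 39.251906.
mu = 1/(1+39.251906) = 0.0248

0.0248


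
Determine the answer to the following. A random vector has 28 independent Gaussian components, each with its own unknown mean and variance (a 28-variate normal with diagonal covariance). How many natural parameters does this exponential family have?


Exponential family dimension calculation:
Each univariate normal has two natural parameters (mu/sigma^2 and -1/(2 sigma^2)).
With 28 independent components, dim = 2 * 28 = 56.

56


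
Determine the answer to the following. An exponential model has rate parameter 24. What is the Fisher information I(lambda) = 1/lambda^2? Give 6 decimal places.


Fisher information for exponential: I(lambda) = 1/lambda^2.
lambda = 24, lambda^2 = 576.
I = 1/576 = 0.001736

0.001736


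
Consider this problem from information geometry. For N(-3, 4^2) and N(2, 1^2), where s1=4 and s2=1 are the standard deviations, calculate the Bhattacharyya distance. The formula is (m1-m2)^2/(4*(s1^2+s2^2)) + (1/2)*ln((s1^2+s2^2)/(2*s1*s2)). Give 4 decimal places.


Bhattacharyya distance between two Gaussians:
DB = (m1-m2)^2/(4*(s1^2+s2^2)) + (1/2)*ln((s1^2+s2^2)/(2*s1*s2)).
(m1-m2)^2 = (-5)^2 = 25.
s1^2+s2^2 = 16 + 1 = 17.
term1 = 25/68 = 0.367647.
term2 = 0.5*ln(17/8.0) = 0.376886.
DB = 0.367647 + 0.376886 = 0.7445

0.7445


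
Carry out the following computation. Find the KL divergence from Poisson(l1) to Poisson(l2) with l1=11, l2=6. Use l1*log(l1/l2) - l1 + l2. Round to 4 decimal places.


KL divergence for Poisson:
KL = l1*log(l1/l2) - l1 + l2.
l1 = 11, l2 = 6.
log(11/6) = 0.606136.
l1*log(l1/l2) = 11 * 0.606136 = 6.667494.
KL = 6.667494 - 11 + 6 = 1.6675

1.6675


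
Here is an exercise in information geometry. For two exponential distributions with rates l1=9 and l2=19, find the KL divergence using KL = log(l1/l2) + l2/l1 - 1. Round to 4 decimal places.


KL divergence for exponential family:
KL = log(l1/l2) + l2/l1 - 1.
log(9/19) = -0.747214.
19/9 = 2.111111.
KL = -0.747214 + 2.111111 - 1 = 0.3639

0.3639


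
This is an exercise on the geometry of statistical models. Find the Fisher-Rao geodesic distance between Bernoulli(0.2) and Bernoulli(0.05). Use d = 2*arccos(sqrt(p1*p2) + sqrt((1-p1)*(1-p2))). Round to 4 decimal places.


Geodesic distance on Bernoulli manifold:
d(p1,p2) = 2*arccos(sqrt(p1*p2) + sqrt((1-p1)*(1-p2))).
sqrt(p1*p2) = sqrt(0.2*0.05) = 0.1.
sqrt((1-p1)*(1-p2)) = sqrt(0.8*0.95) = 0.87178.
arg = 0.1 + 0.87178 = 0.97178.
d = 2*arccos(0.97178) = 0.4763

0.4763


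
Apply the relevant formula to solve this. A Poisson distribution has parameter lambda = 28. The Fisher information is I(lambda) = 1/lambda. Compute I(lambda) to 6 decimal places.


Fisher information for Poisson: I(lambda) = 1/lambda.
lambda = 28.
I(lambda) = 1/28 = 0.035714

0.035714


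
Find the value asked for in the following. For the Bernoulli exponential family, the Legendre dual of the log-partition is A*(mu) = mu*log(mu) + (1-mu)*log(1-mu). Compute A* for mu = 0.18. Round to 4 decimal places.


Legendre transform for Bernoulli:
A*(mu) = mu*log(mu) + (1-mu)*log(1-mu).
mu = 0.18, 1-mu = 0.82.
mu*log(mu) = 0.18*log(0.18) = -0.308664.
(1-mu)*log(1-mu) = 0.82*log(0.82) = -0.16273.
A* = -0.308664 + -0.16273 = -0.4714

-0.4714


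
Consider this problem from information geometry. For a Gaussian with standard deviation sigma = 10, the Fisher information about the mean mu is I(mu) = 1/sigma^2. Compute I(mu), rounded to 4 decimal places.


The Fisher information for the mean of a normal distribution is I(mu) = 1/sigma^2.
sigma = 10, so sigma^2 = 100.
I(mu) = 1/100 = 0.0100

0.0100


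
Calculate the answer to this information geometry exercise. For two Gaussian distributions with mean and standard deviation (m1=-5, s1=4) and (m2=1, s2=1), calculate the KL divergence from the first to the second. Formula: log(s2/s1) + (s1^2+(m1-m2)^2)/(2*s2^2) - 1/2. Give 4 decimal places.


KL divergence between normal distributions:
KL = log(s2/s1) + (s1^2 + (m1-m2)^2)/(2*s2^2) - 1/2.
log(1/4) = -1.386294.
(4^2 + (-5-1)^2)/(2*1^2) = (16 + 36)/2 = 26.0.
KL = -1.386294 + 26.0 - 0.5 = 24.1137

24.1137


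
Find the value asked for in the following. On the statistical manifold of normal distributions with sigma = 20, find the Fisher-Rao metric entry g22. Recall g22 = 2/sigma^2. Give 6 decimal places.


For the 2-parameter normal family, the Fisher metric has:
  g11 = 1/sigma^2, g22 = 2/sigma^2.
sigma = 20, sigma^2 = 400.
g22 = 0.005000

0.005000


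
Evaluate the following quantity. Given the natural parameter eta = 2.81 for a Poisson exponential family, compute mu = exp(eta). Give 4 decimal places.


Expectation parameter for Poisson exponential family:
mu = exp(eta).
eta = 2.81.
mu = exp(2.81) = 16.6099

16.6099


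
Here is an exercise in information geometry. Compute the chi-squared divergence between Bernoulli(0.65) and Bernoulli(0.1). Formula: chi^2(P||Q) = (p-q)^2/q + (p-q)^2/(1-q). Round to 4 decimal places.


Chi-squared divergence between Bernoulli distributions:
chi^2 = (p-q)^2/q + (p-q)^2/(1-q).
p = 0.65, q = 0.1, p-q = 0.55.
(p-q)^2 = 0.3025.
term1 = 0.3025/0.1 = 3.025.
term2 = 0.3025/0.9 = 0.336111.
chi^2 = 3.025 + 0.336111 = 3.3611

3.3611


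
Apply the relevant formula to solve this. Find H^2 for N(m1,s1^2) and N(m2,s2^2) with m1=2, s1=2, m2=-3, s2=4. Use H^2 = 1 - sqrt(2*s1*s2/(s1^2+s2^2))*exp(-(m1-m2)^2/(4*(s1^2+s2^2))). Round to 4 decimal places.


Squared Hellinger distance for Gaussians:
H^2 = 1 - sqrt(2*s1*s2/(s1^2+s2^2)) * exp(-(m1-m2)^2/(4*(s1^2+s2^2))).
s1^2 = 4, s2^2 = 16, s1^2+s2^2 = 20.
sqrt(2*2*4/(20)) = 0.894427.
(m1-m2)^2 = (5)^2 = 25.
exp(-25/(4*20)) = exp(-0.3125) = 0.731616.
H^2 = 1 - 0.894427*0.731616 = 0.3456

0.3456


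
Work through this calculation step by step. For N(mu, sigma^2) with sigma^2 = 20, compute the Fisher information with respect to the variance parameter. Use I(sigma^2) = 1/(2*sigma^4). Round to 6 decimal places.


Fisher information for variance: I(sigma^2) = 1/(2*sigma^4).
sigma^2 = 20, so sigma^4 = 400.
I = 1/(2*400) = 1/800 = 0.001250

0.001250


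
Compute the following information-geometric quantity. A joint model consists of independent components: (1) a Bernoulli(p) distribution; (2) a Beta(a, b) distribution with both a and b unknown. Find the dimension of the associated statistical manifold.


The dimension of a statistical manifold equals the number of free
(independent) real parameters of the model. For a product of independent
blocks the parameter counts add.
- Bernoulli (p): 1.
- Beta (a, b): 2.
Total = 1 + 2 = 3.
Dimension = 3

3


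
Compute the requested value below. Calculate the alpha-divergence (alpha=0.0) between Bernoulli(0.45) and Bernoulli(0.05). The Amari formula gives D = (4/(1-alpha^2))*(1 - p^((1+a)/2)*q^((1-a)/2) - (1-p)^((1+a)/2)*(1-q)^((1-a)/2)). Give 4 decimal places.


Amari alpha-divergence:
D = (4/(1-alpha^2))*(1 - p^((1+a)/2)*q^((1-a)/2) - (1-p)^((1+a)/2)*(1-q)^((1-a)/2)).
alpha = 0.0, p = 0.45, q = 0.05.
e1 = (1+alpha)/2 = 0.5, e2 = (1-alpha)/2 = 0.5.
t1 = p^e1 * q^e2 = 0.45^0.5 * 0.05^0.5 = 0.15.
t2 = (1-p)^e1 * (1-q)^e2 = 0.55^0.5 * 0.95^0.5 = 0.722842.
4/(1-alpha^2) = 4.0.
D = 4.0*(1 - 0.15 - 0.722842) = 0.5086

0.5086


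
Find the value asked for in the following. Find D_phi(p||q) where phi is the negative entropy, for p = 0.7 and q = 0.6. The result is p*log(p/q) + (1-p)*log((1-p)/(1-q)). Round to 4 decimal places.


Bregman divergence with negative entropy generator:
D = p*log(p/q) + (1-p)*log((1-p)/(1-q)).
p = 0.7, q = 0.6.
p*log(p/q) = 0.7*log(0.7/0.6) = 0.107905.
(1-p)*log((1-p)/(1-q)) = 0.3*log(0.3/0.4) = -0.086305.
D = 0.107905 + -0.086305 = 0.0216

0.0216


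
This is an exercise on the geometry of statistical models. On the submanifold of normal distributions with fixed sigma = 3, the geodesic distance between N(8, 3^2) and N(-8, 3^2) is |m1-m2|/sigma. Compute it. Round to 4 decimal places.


On the fixed-variance normal subfamily, geodesic distance = |m1-m2|/sigma.
|8 - -8| = 16.
sigma = 3.
d = 16/3 = 5.3333

5.3333


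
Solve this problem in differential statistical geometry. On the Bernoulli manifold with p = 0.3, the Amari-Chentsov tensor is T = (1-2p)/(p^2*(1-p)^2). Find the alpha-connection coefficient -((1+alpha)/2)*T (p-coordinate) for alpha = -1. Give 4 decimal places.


Skewness (Amari-Chentsov) tensor: T = (1-2p)/(p^2*(1-p)^2).
p = 0.3, 1-2p = 0.4, p^2 = 0.09, (1-p)^2 = 0.49.
T = 0.4/(0.09 * 0.49) = 9.070295.
In the p-coordinate, Gamma^(alpha) = Gamma^(0) - (alpha/2)*T with Gamma^(0) = (1/2)*g'(p) = -T/2,
so Gamma^(alpha) = -((1+alpha)/2)*T.
alpha = -1, -(1+alpha)/2 = 0.0.
Gamma = 0.0 * 9.070295 = 0.0000

0.0000


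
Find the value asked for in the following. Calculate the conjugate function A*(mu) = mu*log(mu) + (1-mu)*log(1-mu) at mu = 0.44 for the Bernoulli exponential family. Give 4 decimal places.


Legendre transform for Bernoulli:
A*(mu) = mu*log(mu) + (1-mu)*log(1-mu).
mu = 0.44, 1-mu = 0.56.
mu*log(mu) = 0.44*log(0.44) = -0.361231.
(1-mu)*log(1-mu) = 0.56*log(0.56) = -0.324698.
A* = -0.361231 + -0.324698 = -0.6859

-0.6859


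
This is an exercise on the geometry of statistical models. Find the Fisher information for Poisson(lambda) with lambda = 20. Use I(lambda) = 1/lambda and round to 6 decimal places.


Fisher information for Poisson: I(lambda) = 1/lambda.
lambda = 20.
I(lambda) = 1/20 = 0.050000

0.050000


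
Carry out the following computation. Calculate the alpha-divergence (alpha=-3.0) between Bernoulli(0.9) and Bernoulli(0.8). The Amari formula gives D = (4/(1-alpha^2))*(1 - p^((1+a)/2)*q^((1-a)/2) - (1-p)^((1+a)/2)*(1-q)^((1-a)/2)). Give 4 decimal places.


Amari alpha-divergence:
D = (4/(1-alpha^2))*(1 - p^((1+a)/2)*q^((1-a)/2) - (1-p)^((1+a)/2)*(1-q)^((1-a)/2)).
alpha = -3.0, p = 0.9, q = 0.8.
e1 = (1+alpha)/2 = -1.0, e2 = (1-alpha)/2 = 2.0.
t1 = p^e1 * q^e2 = 0.9^-1.0 * 0.8^2.0 = 0.711111.
t2 = (1-p)^e1 * (1-q)^e2 = 0.1^-1.0 * 0.2^2.0 = 0.4.
4/(1-alpha^2) = -0.5.
D = -0.5*(1 - 0.711111 - 0.4) = 0.0556

0.0556


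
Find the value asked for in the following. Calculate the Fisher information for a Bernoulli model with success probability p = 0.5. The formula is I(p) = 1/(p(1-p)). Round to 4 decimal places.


For Bernoulli(p), Fisher information is I(p) = 1/(p*(1-p)).
p = 0.5, 1-p = 0.5.
p*(1-p) = 0.25.
I(p) = 1/0.25 = 4.0000

4.0000


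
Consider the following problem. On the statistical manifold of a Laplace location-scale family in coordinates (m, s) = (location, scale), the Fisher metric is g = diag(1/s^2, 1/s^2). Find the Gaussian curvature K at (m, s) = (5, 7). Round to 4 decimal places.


The metric has the form g = (A dm^2 + B ds^2)/s^2 with A = 1, B = 1.
Substitute u = sqrt(A/B)*m: g = B*(du^2 + ds^2)/s^2, i.e. B times the
Poincare upper half-plane metric, which has constant Gaussian curvature -1.
Scaling a 2D metric by a constant c divides the Gaussian curvature by c,
so K = -1/B = -1/(1) = -1.0000 everywhere (the point (m, s) = (5, 7) is irrelevant:
the curvature is constant).
The requested Gaussian curvature is K = -1.0000.

-1.0000


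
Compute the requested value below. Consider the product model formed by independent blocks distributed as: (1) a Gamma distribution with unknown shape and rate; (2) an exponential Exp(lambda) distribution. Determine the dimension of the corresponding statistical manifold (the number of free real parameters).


The dimension of a statistical manifold equals the number of free
(independent) real parameters of the model. For a product of independent
blocks the parameter counts add.
- Gamma (shape, rate): 2.
- exponential (lambda): 1.
Total = 2 + 1 = 3.
Dimension = 3

3


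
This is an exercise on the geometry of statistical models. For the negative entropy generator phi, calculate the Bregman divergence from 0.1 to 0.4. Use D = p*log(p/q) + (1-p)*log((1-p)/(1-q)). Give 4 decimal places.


Bregman divergence with negative entropy generator:
D = p*log(p/q) + (1-p)*log((1-p)/(1-q)).
p = 0.1, q = 0.4.
p*log(p/q) = 0.1*log(0.1/0.4) = -0.138629.
(1-p)*log((1-p)/(1-q)) = 0.9*log(0.9/0.6) = 0.364919.
D = -0.138629 + 0.364919 = 0.2263

0.2263


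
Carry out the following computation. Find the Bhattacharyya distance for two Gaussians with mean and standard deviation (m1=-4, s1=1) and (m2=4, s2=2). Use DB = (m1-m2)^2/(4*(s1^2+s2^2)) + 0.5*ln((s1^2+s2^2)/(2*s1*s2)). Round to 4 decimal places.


Bhattacharyya distance between two Gaussians:
DB = (m1-m2)^2/(4*(s1^2+s2^2)) + (1/2)*ln((s1^2+s2^2)/(2*s1*s2)).
(m1-m2)^2 = (-8)^2 = 64.
s1^2+s2^2 = 1 + 4 = 5.
term1 = 64/20 = 3.2.
term2 = 0.5*ln(5/4.0) = 0.111572.
DB = 3.2 + 0.111572 = 3.3116

3.3116


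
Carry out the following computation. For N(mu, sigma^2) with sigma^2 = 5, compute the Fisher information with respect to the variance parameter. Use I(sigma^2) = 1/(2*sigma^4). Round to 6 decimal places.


Fisher information for variance: I(sigma^2) = 1/(2*sigma^4).
sigma^2 = 5, so sigma^4 = 25.
I = 1/(2*25) = 1/50 = 0.020000

0.020000


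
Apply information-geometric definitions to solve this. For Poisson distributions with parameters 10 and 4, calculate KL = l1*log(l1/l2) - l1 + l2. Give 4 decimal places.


KL divergence for Poisson:
KL = l1*log(l1/l2) - l1 + l2.
l1 = 10, l2 = 4.
log(10/4) = 0.916291.
l1*log(l1/l2) = 10 * 0.916291 = 9.162907.
KL = 9.162907 - 10 + 4 = 3.1629

3.1629


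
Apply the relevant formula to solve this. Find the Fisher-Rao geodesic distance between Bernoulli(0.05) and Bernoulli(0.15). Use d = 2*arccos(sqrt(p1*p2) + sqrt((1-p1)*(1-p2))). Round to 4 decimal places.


Geodesic distance on Bernoulli manifold:
d(p1,p2) = 2*arccos(sqrt(p1*p2) + sqrt((1-p1)*(1-p2))).
sqrt(p1*p2) = sqrt(0.05*0.15) = 0.086603.
sqrt((1-p1)*(1-p2)) = sqrt(0.95*0.85) = 0.89861.
arg = 0.086603 + 0.89861 = 0.985213.
d = 2*arccos(0.985213) = 0.3444

0.3444


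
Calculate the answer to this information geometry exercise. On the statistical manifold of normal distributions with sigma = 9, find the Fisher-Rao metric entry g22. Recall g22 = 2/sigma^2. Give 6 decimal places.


For the 2-parameter normal family, the Fisher metric has:
  g11 = 1/sigma^2, g22 = 2/sigma^2.
sigma = 9, sigma^2 = 81.
g22 = 0.024691

0.024691


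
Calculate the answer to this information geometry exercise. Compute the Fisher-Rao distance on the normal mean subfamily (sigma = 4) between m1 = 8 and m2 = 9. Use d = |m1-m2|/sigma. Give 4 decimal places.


On the fixed-variance normal subfamily, geodesic distance = |m1-m2|/sigma.
|8 - 9| = 1.
sigma = 4.
d = 1/4 = 0.2500

0.2500


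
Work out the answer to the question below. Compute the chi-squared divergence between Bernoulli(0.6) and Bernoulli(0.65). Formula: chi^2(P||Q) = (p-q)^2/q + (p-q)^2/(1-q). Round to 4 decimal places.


Chi-squared divergence between Bernoulli distributions:
chi^2 = (p-q)^2/q + (p-q)^2/(1-q).
p = 0.6, q = 0.65, p-q = -0.05.
(p-q)^2 = 0.0025.
term1 = 0.0025/0.65 = 0.003846.
term2 = 0.0025/0.35 = 0.007143.
chi^2 = 0.003846 + 0.007143 = 0.0110

0.0110


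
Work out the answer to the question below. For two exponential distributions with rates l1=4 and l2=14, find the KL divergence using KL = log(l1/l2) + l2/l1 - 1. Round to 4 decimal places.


KL divergence for exponential family:
KL = log(l1/l2) + l2/l1 - 1.
log(4/14) = -1.252763.
14/4 = 3.5.
KL = -1.252763 + 3.5 - 1 = 1.2472

1.2472


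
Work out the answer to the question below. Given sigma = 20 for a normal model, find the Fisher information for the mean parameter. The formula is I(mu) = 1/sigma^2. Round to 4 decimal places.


The Fisher information for the mean of a normal distribution is I(mu) = 1/sigma^2.
sigma = 20, so sigma^2 = 400.
I(mu) = 1/400 = 0.0025

0.0025


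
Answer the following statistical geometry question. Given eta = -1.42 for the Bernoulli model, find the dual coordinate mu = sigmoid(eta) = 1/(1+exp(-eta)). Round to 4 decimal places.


Dual coordinate (expectation parameter) for Bernoulli:
mu = 1/(1+exp(-eta)).
eta = -1.42.
exp(-eta) = exp(1.42) = 4.13712.
mu = 1/(1+4.13712) = 0.1947

0.1947


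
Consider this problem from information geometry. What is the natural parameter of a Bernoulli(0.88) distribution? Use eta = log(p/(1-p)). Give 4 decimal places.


Natural parameter for Bernoulli: eta = log(p/(1-p)).
p = 0.88, 1-p = 0.12.
p/(1-p) = 7.333333.
eta = log(7.333333) = 1.9924

1.9924


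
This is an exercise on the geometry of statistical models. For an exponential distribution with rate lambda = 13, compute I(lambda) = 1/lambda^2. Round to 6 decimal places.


Fisher information for exponential: I(lambda) = 1/lambda^2.
lambda = 13, lambda^2 = 169.
I = 1/169 = 0.005917

0.005917


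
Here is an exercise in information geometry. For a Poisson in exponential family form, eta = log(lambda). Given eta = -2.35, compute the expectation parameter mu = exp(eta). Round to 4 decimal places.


Expectation parameter for Poisson exponential family:
mu = exp(eta).
eta = -2.35.
mu = exp(-2.35) = 0.0954

0.0954


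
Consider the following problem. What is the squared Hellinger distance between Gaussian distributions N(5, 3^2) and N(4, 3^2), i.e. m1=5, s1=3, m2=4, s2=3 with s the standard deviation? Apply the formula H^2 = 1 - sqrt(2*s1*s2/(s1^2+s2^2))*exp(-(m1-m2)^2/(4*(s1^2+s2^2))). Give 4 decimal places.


Squared Hellinger distance for Gaussians:
H^2 = 1 - sqrt(2*s1*s2/(s1^2+s2^2)) * exp(-(m1-m2)^2/(4*(s1^2+s2^2))).
s1^2 = 9, s2^2 = 9, s1^2+s2^2 = 18.
sqrt(2*3*3/(18)) = 1.0.
(m1-m2)^2 = (1)^2 = 1.
exp(-1/(4*18)) = exp(-0.013889) = 0.986207.
H^2 = 1 - 1.0*0.986207 = 0.0138

0.0138


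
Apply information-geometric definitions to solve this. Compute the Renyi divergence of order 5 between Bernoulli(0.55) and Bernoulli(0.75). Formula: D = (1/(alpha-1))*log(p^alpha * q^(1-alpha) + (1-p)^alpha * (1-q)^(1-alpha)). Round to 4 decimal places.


Renyi divergence of order alpha between Bernoulli distributions:
D = (1/(alpha-1))*log(p^alpha * q^(1-alpha) + (1-p)^alpha * (1-q)^(1-alpha)).
alpha = 5, p = 0.55, q = 0.75.
p^alpha * q^(1-alpha) = 0.55^5 * 0.75^-4 = 0.159063.
(1-p)^alpha * (1-q)^(1-alpha) = 0.45^5 * 0.25^-4 = 4.72392.
sum = 0.159063 + 4.72392 = 4.882983.
D = (1/4)*log(4.882983) = 0.3964

0.3964


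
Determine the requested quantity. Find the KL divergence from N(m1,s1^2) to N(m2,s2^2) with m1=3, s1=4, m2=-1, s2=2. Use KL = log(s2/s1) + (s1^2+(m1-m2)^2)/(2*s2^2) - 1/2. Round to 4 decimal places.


KL divergence between normal distributions:
KL = log(s2/s1) + (s1^2 + (m1-m2)^2)/(2*s2^2) - 1/2.
log(2/4) = -0.693147.
(4^2 + (3--1)^2)/(2*2^2) = (16 + 16)/8 = 4.0.
KL = -0.693147 + 4.0 - 0.5 = 2.8069

2.8069


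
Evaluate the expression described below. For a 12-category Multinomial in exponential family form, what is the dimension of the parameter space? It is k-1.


Exponential family dimension calculation:
For Multinomial with k=12 categories, dim = k-1 = 11.

11


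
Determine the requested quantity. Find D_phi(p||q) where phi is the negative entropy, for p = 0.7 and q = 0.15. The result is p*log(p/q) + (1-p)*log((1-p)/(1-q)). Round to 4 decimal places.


Bregman divergence with negative entropy generator:
D = p*log(p/q) + (1-p)*log((1-p)/(1-q)).
p = 0.7, q = 0.15.
p*log(p/q) = 0.7*log(0.7/0.15) = 1.078312.
(1-p)*log((1-p)/(1-q)) = 0.3*log(0.3/0.85) = -0.312436.
D = 1.078312 + -0.312436 = 0.7659

0.7659


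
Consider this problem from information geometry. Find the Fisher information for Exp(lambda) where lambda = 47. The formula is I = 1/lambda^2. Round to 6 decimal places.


Fisher information for exponential: I(lambda) = 1/lambda^2.
lambda = 47, lambda^2 = 2209.
I = 1/2209 = 0.000453

0.000453


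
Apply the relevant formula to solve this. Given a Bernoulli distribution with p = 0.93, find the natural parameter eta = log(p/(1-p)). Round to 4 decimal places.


Natural parameter for Bernoulli: eta = log(p/(1-p)).
p = 0.93, 1-p = 0.07.
p/(1-p) = 13.285714.
eta = log(13.285714) = 2.5867

2.5867


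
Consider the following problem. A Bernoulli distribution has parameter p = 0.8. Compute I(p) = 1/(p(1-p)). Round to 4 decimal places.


For Bernoulli(p), Fisher information is I(p) = 1/(p*(1-p)).
p = 0.8, 1-p = 0.2.
p*(1-p) = 0.16.
I(p) = 1/0.16 = 6.2500

6.2500


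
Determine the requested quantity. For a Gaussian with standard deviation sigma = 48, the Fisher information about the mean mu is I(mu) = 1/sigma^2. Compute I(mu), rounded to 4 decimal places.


The Fisher information for the mean of a normal distribution is I(mu) = 1/sigma^2.
sigma = 48, so sigma^2 = 2304.
I(mu) = 1/2304 = 0.0004

0.0004


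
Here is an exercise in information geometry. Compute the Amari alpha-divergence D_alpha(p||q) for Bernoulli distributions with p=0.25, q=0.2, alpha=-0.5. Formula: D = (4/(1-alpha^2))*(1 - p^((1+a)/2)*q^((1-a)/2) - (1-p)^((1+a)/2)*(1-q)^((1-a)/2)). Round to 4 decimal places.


Amari alpha-divergence:
D = (4/(1-alpha^2))*(1 - p^((1+a)/2)*q^((1-a)/2) - (1-p)^((1+a)/2)*(1-q)^((1-a)/2)).
alpha = -0.5, p = 0.25, q = 0.2.
e1 = (1+alpha)/2 = 0.25, e2 = (1-alpha)/2 = 0.75.
t1 = p^e1 * q^e2 = 0.25^0.25 * 0.2^0.75 = 0.211474.
t2 = (1-p)^e1 * (1-q)^e2 = 0.75^0.25 * 0.8^0.75 = 0.787196.
4/(1-alpha^2) = 5.333333.
D = 5.333333*(1 - 0.211474 - 0.787196) = 0.0071

0.0071


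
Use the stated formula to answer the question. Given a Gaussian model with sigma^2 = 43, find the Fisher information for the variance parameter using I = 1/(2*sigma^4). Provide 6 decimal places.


Fisher information for variance: I(sigma^2) = 1/(2*sigma^4).
sigma^2 = 43, so sigma^4 = 1849.
I = 1/(2*1849) = 1/3698 = 0.000270

0.000270


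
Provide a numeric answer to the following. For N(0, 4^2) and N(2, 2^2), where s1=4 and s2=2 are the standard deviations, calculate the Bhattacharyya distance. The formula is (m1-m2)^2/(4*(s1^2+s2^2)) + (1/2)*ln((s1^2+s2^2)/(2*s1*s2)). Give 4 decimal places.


Bhattacharyya distance between two Gaussians:
DB = (m1-m2)^2/(4*(s1^2+s2^2)) + (1/2)*ln((s1^2+s2^2)/(2*s1*s2)).
(m1-m2)^2 = (-2)^2 = 4.
s1^2+s2^2 = 16 + 4 = 20.
term1 = 4/80 = 0.05.
term2 = 0.5*ln(20/16.0) = 0.111572.
DB = 0.05 + 0.111572 = 0.1616

0.1616
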